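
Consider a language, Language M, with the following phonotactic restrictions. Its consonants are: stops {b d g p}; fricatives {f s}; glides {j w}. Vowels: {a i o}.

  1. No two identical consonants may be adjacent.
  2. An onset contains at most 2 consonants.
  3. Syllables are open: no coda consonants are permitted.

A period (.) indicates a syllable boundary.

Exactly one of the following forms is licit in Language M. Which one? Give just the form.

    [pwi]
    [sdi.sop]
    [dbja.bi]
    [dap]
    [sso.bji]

[pwi] — σ1 onset /pw/ (2C), coda /∅/ ok → licit
[sdi.sop] — violates constraint 3: syllable 2 coda /p/ has 1 consonant (> 0) → illicit
[dbja.bi] — violates constraint 2: syllable 1 onset /dbj/ has 3 consonants (> 2) → illicit
[dap] — violates constraint 3: syllable 1 coda /p/ has 1 consonant (> 0) → illicit
[sso.bji] — violates constraint 1: adjacent identical consonants /ss/ → illicit

[pwi]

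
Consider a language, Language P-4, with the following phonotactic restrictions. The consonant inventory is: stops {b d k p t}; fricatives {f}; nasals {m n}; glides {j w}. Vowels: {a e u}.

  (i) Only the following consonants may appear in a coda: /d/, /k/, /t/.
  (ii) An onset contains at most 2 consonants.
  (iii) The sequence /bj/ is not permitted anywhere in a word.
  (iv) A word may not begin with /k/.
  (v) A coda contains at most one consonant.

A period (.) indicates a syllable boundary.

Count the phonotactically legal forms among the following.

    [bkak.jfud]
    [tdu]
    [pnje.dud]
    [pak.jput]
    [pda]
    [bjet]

4

[bkak.jfud] — σ1 onset /bk/ (2C), coda /k/ ok; σ2 onset /jf/ (2C), coda /d/ ok → phonotactically legal
[tdu] — σ1 onset /td/ (2C), coda /∅/ ok → phonotactically legal
[pnje.dud] — violates constraint (ii): syllable 1 onset /pnj/ has 3 consonants (> 2) → phonotactically illegal
[pak.jput] — σ1 onset /p/, coda /k/ ok; σ2 onset /jp/ (2C), coda /t/ ok → phonotactically legal
[pda] — σ1 onset /pd/ (2C), coda /∅/ ok → phonotactically legal
[bjet] — violates constraint (iii): contains banned sequence /bj/ → phonotactically illegal
Phonotactically legal: [bkak.jfud], [tdu], [pak.jput], [pda] → 4.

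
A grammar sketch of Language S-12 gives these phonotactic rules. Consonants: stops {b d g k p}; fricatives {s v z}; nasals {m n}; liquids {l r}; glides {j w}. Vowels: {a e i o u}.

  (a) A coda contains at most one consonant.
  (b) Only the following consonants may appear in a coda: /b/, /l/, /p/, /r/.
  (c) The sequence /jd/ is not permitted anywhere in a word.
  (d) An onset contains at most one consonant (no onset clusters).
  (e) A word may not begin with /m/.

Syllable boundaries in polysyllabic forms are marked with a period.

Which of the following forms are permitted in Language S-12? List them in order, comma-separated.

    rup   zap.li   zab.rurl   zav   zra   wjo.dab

rup, zap.li

rup — σ1 onset /r/, coda /p/ ok → permitted
zap.li — σ1 onset /z/, coda /p/ ok; σ2 onset /l/, coda /∅/ ok → permitted
zab.rurl — violates constraint (a): syllable 2 coda /rl/ has 2 consonants (> 1) → not permitted
zav — violates constraint (b): syllable 1 coda contains /v/, which is not a licensed coda consonant → not permitted
zra — violates constraint (d): syllable 1 onset /zr/ has 2 consonants (> 1) → not permitted
wjo.dab — violates constraint (d): syllable 1 onset /wj/ has 2 consonants (> 1) → not permitted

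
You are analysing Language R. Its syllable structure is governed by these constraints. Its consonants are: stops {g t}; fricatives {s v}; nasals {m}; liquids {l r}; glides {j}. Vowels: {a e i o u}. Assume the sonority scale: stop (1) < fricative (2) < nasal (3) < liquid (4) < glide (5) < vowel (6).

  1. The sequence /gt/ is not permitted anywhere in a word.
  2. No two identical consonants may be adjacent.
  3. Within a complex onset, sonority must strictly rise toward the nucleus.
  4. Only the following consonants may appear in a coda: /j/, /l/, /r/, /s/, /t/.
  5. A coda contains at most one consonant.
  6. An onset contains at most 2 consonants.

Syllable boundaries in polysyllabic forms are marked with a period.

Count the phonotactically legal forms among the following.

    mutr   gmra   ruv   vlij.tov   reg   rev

0

mutr — violates constraint 5: syllable 1 coda /tr/ has 2 consonants (> 1) → phonotactically illegal
gmra — violates constraint 6: syllable 1 onset /gmr/ has 3 consonants (> 2) → phonotactically illegal
ruv — violates constraint 4: syllable 1 coda contains /v/, which is not a licensed coda consonant → phonotactically illegal
vlij.tov — violates constraint 4: syllable 2 coda contains /v/, which is not a licensed coda consonant → phonotactically illegal
reg — violates constraint 4: syllable 1 coda contains /g/, which is not a licensed coda consonant → phonotactically illegal
rev — violates constraint 4: syllable 1 coda contains /v/, which is not a licensed coda consonant → phonotactically illegal
No form is phonotactically legal → 0.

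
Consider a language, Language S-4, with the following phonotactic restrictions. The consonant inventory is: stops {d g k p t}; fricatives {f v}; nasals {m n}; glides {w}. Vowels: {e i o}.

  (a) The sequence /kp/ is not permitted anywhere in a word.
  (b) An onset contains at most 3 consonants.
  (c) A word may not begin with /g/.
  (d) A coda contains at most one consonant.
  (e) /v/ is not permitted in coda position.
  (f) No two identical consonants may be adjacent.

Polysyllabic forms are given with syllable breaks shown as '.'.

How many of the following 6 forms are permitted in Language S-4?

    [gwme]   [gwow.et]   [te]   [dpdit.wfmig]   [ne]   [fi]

[gwme] — violates constraint (c): word begins with /g/ → not permitted
[gwow.et] — violates constraint (c): word begins with /g/ → not permitted
[te] — σ1 onset /t/, coda /∅/ ok → permitted
[dpdit.wfmig] — σ1 onset /dpd/ (3C), coda /t/ ok; σ2 onset /wfm/ (3C), coda /g/ ok → permitted
[ne] — σ1 onset /n/, coda /∅/ ok → permitted
[fi] — σ1 onset /f/, coda /∅/ ok → permitted
Permitted: [te], [dpdit.wfmig], [ne], [fi] → 4.

4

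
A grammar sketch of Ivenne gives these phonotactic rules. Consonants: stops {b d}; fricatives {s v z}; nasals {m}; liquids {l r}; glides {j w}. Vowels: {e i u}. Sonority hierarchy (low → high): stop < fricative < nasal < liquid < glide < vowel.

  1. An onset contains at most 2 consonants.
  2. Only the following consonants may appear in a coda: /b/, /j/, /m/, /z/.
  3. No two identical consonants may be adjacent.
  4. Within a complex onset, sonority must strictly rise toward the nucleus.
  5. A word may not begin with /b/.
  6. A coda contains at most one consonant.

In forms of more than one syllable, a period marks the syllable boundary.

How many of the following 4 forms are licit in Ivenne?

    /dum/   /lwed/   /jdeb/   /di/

/dum/ — σ1 onset /d/, coda /m/ ok → licit
/lwed/ — violates constraint 2: syllable 1 coda contains /d/, which is not a licensed coda consonant → illicit
/jdeb/ — violates constraint 4: syllable 1 onset /jd/: /j/ (glide, 5) → /d/ (stop, 1) does not rise → illicit
/di/ — σ1 onset /d/, coda /∅/ ok → licit
Licit: /dum/, /di/ → 2.

2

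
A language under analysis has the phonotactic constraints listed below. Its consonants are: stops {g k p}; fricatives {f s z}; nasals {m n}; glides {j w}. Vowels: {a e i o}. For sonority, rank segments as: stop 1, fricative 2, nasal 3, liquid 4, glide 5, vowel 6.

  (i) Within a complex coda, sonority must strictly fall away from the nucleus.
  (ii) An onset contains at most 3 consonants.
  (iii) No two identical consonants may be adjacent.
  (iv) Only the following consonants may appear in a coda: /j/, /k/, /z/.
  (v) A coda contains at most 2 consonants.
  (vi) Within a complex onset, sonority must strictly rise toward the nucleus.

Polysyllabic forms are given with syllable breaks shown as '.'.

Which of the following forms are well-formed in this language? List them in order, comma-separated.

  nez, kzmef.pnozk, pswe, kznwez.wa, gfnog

nez — σ1 onset /n/, coda /z/ ok → well-formed
kzmef.pnozk — violates constraint (iv): syllable 1 coda contains /f/, which is not a licensed coda consonant → ill-formed
pswe — σ1 onset /psw/ (1→2→5 rises), coda /∅/ ok → well-formed
kznwez.wa — violates constraint (ii): syllable 1 onset /kznw/ has 4 consonants (> 3) → ill-formed
gfnog — violates constraint (iv): syllable 1 coda contains /g/, which is not a licensed coda consonant → ill-formed

nez, pswe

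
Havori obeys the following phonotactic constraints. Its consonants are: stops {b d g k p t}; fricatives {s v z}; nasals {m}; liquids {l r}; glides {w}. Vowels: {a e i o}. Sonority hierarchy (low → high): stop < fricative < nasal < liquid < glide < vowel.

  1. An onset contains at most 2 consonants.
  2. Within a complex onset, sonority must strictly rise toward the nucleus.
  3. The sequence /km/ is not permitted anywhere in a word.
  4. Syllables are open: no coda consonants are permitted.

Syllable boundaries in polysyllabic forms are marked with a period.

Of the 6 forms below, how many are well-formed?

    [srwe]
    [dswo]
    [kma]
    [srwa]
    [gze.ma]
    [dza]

[srwe] — violates constraint 1: syllable 1 onset /srw/ has 3 consonants (> 2) → ill-formed
[dswo] — violates constraint 1: syllable 1 onset /dsw/ has 3 consonants (> 2) → ill-formed
[kma] — violates constraint 3: contains banned sequence /km/ → ill-formed
[srwa] — violates constraint 1: syllable 1 onset /srw/ has 3 consonants (> 2) → ill-formed
[gze.ma] — σ1 onset /gz/ (1→2 rises), coda /∅/ ok; σ2 onset /m/, coda /∅/ ok → well-formed
[dza] — σ1 onset /dz/ (1→2 rises), coda /∅/ ok → well-formed
Well-formed: [gze.ma], [dza] → 2.

2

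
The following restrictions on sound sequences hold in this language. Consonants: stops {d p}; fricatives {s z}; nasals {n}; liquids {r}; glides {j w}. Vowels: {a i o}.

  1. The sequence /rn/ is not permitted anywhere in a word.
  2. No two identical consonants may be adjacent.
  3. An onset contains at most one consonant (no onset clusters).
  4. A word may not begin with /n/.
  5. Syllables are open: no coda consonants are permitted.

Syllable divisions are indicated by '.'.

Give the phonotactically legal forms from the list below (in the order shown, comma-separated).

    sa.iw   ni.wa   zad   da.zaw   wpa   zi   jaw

sa.iw — violates constraint 5: syllable 2 coda /w/ has 1 consonant (> 0) → phonotactically illegal
ni.wa — violates constraint 4: word begins with /n/ → phonotactically illegal
zad — violates constraint 5: syllable 1 coda /d/ has 1 consonant (> 0) → phonotactically illegal
da.zaw — violates constraint 5: syllable 2 coda /w/ has 1 consonant (> 0) → phonotactically illegal
wpa — violates constraint 3: syllable 1 onset /wp/ has 2 consonants (> 1) → phonotactically illegal
zi — σ1 onset /z/, coda /∅/ ok → phonotactically legal
jaw — violates constraint 5: syllable 1 coda /w/ has 1 consonant (> 0) → phonotactically illegal

zi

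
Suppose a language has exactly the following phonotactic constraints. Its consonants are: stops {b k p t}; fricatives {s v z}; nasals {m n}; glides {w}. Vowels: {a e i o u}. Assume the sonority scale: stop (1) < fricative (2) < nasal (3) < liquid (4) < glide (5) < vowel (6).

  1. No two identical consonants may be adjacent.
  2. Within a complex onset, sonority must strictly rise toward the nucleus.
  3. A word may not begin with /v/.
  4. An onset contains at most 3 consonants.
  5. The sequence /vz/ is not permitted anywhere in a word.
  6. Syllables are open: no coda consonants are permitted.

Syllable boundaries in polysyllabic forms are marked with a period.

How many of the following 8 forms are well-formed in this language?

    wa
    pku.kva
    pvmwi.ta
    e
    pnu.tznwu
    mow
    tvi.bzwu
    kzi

wa — σ1 onset /w/, coda /∅/ ok → well-formed
pku.kva — violates constraint 2: syllable 1 onset /pk/: /p/ (stop, 1) → /k/ (stop, 1) does not rise → ill-formed
pvmwi.ta — violates constraint 4: syllable 1 onset /pvmw/ has 4 consonants (> 3) → ill-formed
e — σ1 onset /∅/, coda /∅/ ok → well-formed
pnu.tznwu — violates constraint 4: syllable 2 onset /tznw/ has 4 consonants (> 3) → ill-formed
mow — violates constraint 6: syllable 1 coda /w/ has 1 consonant (> 0) → ill-formed
tvi.bzwu — σ1 onset /tv/ (1→2 rises), coda /∅/ ok; σ2 onset /bzw/ (1→2→5 rises), coda /∅/ ok → well-formed
kzi — σ1 onset /kz/ (1→2 rises), coda /∅/ ok → well-formed
Well-formed: wa, e, tvi.bzwu, kzi → 4.

4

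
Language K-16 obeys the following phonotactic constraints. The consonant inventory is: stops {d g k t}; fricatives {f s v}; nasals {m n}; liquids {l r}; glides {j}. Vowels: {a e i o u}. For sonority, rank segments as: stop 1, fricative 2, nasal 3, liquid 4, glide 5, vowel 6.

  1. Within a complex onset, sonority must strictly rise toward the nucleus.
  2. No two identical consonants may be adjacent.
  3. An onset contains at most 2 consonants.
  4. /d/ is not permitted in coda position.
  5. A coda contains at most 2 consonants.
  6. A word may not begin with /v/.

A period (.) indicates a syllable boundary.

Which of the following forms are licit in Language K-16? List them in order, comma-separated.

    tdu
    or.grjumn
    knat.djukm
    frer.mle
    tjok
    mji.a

knat.djukm, frer.mle, tjok, mji.a

tdu — violates constraint 1: syllable 1 onset /td/: /t/ (stop, 1) → /d/ (stop, 1) does not rise → illicit
or.grjumn — violates constraint 3: syllable 2 onset /grj/ has 3 consonants (> 2) → illicit
knat.djukm — σ1 onset /kn/ (1→3 rises), coda /t/ ok; σ2 onset /dj/ (1→5 rises), coda /km/ (2C) ok → licit
frer.mle — σ1 onset /fr/ (2→4 rises), coda /r/ ok; σ2 onset /ml/ (3→4 rises), coda /∅/ ok → licit
tjok — σ1 onset /tj/ (1→5 rises), coda /k/ ok → licit
mji.a — σ1 onset /mj/ (3→5 rises), coda /∅/ ok; σ2 onset /∅/, coda /∅/ ok → licit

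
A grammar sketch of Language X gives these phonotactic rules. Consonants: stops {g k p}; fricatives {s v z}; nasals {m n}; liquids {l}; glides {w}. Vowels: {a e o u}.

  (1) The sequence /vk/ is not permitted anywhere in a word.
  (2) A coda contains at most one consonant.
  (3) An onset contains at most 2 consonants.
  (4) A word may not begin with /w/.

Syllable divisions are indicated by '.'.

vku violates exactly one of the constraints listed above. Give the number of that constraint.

vku: contains banned sequence /vk/.
This is a violation of constraint 1: "The sequence /vk/ is not permitted anywhere in a word."
The remaining constraints (2, 3, 4) are satisfied.

1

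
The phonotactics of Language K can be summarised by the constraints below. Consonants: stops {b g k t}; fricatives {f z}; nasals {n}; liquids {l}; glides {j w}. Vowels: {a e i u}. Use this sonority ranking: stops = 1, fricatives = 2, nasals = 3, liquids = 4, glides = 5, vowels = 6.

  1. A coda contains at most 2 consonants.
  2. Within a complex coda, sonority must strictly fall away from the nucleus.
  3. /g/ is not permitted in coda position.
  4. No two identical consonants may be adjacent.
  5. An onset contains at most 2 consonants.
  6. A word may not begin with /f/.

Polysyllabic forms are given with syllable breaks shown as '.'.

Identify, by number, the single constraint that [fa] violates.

6

[fa]: word begins with /f/.
This is a violation of constraint 6: "A word may not begin with /f/."
The remaining constraints (1, 2, 3, 4, 5) are satisfied.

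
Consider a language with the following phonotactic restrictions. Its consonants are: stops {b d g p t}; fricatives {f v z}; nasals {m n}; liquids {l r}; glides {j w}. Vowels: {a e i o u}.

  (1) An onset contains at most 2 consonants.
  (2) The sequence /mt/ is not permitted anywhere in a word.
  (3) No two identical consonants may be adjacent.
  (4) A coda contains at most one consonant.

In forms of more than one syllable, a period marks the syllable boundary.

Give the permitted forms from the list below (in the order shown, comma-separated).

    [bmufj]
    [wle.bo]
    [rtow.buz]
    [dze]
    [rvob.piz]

[wle.bo], [rtow.buz], [dze], [rvob.piz]

[bmufj] — violates constraint 4: syllable 1 coda /fj/ has 2 consonants (> 1) → not permitted
[wle.bo] — σ1 onset /wl/ (2C), coda /∅/ ok; σ2 onset /b/, coda /∅/ ok → permitted
[rtow.buz] — σ1 onset /rt/ (2C), coda /w/ ok; σ2 onset /b/, coda /z/ ok → permitted
[dze] — σ1 onset /dz/ (2C), coda /∅/ ok → permitted
[rvob.piz] — σ1 onset /rv/ (2C), coda /b/ ok; σ2 onset /p/, coda /z/ ok → permitted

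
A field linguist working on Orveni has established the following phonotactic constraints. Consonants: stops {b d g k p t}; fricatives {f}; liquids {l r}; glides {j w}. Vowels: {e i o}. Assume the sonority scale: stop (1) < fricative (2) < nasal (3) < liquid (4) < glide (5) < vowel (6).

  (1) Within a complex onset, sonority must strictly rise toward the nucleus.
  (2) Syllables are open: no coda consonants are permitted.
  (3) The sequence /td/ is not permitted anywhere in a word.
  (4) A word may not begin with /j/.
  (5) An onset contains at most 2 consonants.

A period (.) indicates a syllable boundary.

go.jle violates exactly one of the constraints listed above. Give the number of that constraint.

1

go.jle: syllable 2 onset /jl/: /j/ (glide, 5) → /l/ (liquid, 4) does not rise.
This is a violation of constraint 1: "Within a complex onset, sonority must strictly rise toward the nucleus."
The remaining constraints (2, 3, 4, 5) are satisfied.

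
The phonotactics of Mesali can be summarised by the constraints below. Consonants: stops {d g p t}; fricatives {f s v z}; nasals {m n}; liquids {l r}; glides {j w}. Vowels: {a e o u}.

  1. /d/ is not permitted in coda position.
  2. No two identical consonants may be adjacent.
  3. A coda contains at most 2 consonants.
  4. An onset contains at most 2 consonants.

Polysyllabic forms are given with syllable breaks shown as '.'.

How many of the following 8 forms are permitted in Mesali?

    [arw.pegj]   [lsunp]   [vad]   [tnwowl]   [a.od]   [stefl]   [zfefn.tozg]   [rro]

[arw.pegj] — σ1 onset /∅/, coda /rw/ (2C) ok; σ2 onset /p/, coda /gj/ (2C) ok → permitted
[lsunp] — σ1 onset /ls/ (2C), coda /np/ (2C) ok → permitted
[vad] — violates constraint 1: syllable 1 coda contains /d/ → not permitted
[tnwowl] — violates constraint 4: syllable 1 onset /tnw/ has 3 consonants (> 2) → not permitted
[a.od] — violates constraint 1: syllable 2 coda contains /d/ → not permitted
[stefl] — σ1 onset /st/ (2C), coda /fl/ (2C) ok → permitted
[zfefn.tozg] — σ1 onset /zf/ (2C), coda /fn/ (2C) ok; σ2 onset /t/, coda /zg/ (2C) ok → permitted
[rro] — violates constraint 2: adjacent identical consonants /rr/ → not permitted
Permitted: [arw.pegj], [lsunp], [stefl], [zfefn.tozg] → 4.

4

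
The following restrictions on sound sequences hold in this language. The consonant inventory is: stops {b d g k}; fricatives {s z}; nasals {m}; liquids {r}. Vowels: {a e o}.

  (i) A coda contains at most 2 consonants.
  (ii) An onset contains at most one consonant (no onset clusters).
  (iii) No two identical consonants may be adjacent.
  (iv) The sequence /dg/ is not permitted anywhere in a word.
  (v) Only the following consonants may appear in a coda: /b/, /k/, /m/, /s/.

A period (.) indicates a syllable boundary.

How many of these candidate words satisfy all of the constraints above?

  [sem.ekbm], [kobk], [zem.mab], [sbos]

1

[sem.ekbm] — violates constraint (i): syllable 2 coda /kbm/ has 3 consonants (> 2) → not permitted
[kobk] — σ1 onset /k/, coda /bk/ (2C) ok → permitted
[zem.mab] — violates constraint (iii): adjacent identical consonants /mm/ → not permitted
[sbos] — violates constraint (ii): syllable 1 onset /sb/ has 2 consonants (> 1) → not permitted
Permitted: [kobk] → 1.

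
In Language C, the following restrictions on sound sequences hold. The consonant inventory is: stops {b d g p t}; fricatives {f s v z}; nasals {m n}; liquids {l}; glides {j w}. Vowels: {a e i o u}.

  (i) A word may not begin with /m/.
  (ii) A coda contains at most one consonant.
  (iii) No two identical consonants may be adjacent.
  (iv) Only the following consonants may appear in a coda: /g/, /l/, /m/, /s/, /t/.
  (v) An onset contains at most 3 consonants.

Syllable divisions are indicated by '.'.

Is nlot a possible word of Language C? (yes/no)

yes

nlot — σ1 onset /nl/ (2C), coda /t/ ok → well-formed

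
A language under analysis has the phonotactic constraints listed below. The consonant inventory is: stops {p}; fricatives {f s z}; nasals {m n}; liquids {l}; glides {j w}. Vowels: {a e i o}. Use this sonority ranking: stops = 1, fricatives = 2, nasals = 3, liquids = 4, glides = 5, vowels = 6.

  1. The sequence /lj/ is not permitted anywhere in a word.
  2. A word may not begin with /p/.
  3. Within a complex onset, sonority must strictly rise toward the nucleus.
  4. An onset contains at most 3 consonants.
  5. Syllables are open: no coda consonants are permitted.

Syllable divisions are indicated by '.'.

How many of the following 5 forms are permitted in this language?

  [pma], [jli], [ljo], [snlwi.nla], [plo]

0

[pma] — violates constraint 2: word begins with /p/ → not permitted
[jli] — violates constraint 3: syllable 1 onset /jl/: /j/ (glide, 5) → /l/ (liquid, 4) does not rise → not permitted
[ljo] — violates constraint 1: contains banned sequence /lj/ → not permitted
[snlwi.nla] — violates constraint 4: syllable 1 onset /snlw/ has 4 consonants (> 3) → not permitted
[plo] — violates constraint 2: word begins with /p/ → not permitted
No form is permitted → 0.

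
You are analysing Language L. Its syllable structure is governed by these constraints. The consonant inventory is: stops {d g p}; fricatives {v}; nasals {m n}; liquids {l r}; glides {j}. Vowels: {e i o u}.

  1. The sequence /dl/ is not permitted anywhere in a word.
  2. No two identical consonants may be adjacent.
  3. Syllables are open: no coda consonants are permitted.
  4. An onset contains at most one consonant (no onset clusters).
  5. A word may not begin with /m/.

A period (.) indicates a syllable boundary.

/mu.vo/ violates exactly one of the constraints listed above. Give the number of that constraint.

/mu.vo/: word begins with /m/.
This is a violation of constraint 5: "A word may not begin with /m/."
The remaining constraints (1, 2, 3, 4) are satisfied.

5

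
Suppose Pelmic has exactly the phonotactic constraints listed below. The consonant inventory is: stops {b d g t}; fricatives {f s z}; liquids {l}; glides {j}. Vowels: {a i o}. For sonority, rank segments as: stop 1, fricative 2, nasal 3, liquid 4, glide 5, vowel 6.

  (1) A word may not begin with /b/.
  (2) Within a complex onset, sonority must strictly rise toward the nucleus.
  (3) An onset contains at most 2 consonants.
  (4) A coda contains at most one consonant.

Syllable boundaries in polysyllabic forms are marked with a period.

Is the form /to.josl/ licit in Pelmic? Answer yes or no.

/to.josl/ — violates constraint 4: syllable 2 coda /sl/ has 2 consonants (> 1) → illicit

no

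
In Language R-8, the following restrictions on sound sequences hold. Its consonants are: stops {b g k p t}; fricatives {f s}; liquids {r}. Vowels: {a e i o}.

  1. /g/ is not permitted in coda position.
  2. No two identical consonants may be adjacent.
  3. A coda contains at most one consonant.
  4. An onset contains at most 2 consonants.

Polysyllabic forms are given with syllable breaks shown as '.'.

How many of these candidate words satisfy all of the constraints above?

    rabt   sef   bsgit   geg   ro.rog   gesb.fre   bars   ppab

1

rabt — violates constraint 3: syllable 1 coda /bt/ has 2 consonants (> 1) → ill-formed
sef — σ1 onset /s/, coda /f/ ok → well-formed
bsgit — violates constraint 4: syllable 1 onset /bsg/ has 3 consonants (> 2) → ill-formed
geg — violates constraint 1: syllable 1 coda contains /g/ → ill-formed
ro.rog — violates constraint 1: syllable 2 coda contains /g/ → ill-formed
gesb.fre — violates constraint 3: syllable 1 coda /sb/ has 2 consonants (> 1) → ill-formed
bars — violates constraint 3: syllable 1 coda /rs/ has 2 consonants (> 1) → ill-formed
ppab — violates constraint 2: adjacent identical consonants /pp/ → ill-formed
Well-formed: sef → 1.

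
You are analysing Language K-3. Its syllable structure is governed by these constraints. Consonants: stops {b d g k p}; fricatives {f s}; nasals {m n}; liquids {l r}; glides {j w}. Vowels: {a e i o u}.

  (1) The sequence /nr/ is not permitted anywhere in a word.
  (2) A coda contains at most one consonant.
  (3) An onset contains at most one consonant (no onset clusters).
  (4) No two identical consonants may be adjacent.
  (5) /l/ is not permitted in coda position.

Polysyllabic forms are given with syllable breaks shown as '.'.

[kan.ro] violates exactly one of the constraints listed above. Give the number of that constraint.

[kan.ro]: contains banned sequence /nr/.
This is a violation of constraint 1: "The sequence /nr/ is not permitted anywhere in a word."
The remaining constraints (2, 3, 4, 5) are satisfied.

1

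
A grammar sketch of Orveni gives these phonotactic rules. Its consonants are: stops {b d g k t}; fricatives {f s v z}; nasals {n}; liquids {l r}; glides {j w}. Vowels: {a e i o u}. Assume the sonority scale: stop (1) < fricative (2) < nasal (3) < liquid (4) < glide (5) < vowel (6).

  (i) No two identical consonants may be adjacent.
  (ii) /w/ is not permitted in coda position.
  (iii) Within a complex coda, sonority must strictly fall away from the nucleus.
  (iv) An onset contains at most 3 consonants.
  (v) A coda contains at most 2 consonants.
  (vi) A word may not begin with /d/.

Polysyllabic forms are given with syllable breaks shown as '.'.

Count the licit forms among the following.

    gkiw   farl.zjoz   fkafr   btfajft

gkiw — violates constraint (ii): syllable 1 coda contains /w/ → illicit
farl.zjoz — violates constraint (iii): syllable 1 coda /rl/: /r/ (liquid, 4) → /l/ (liquid, 4) does not fall → illicit
fkafr — violates constraint (iii): syllable 1 coda /fr/: /f/ (fricative, 2) → /r/ (liquid, 4) does not fall → illicit
btfajft — violates constraint (v): syllable 1 coda /jft/ has 3 consonants (> 2) → illicit
No form is licit → 0.

0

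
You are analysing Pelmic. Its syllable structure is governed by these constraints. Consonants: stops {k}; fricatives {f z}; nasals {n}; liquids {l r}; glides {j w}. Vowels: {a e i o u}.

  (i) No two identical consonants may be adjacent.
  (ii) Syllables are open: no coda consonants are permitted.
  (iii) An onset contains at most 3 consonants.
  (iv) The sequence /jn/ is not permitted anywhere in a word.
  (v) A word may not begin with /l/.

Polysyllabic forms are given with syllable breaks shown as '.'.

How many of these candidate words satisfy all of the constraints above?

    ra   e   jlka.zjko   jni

ra — σ1 onset /r/, coda /∅/ ok → well-formed
e — σ1 onset /∅/, coda /∅/ ok → well-formed
jlka.zjko — σ1 onset /jlk/ (3C), coda /∅/ ok; σ2 onset /zjk/ (3C), coda /∅/ ok → well-formed
jni — violates constraint (iv): contains banned sequence /jn/ → ill-formed
Well-formed: ra, e, jlka.zjko → 3.

3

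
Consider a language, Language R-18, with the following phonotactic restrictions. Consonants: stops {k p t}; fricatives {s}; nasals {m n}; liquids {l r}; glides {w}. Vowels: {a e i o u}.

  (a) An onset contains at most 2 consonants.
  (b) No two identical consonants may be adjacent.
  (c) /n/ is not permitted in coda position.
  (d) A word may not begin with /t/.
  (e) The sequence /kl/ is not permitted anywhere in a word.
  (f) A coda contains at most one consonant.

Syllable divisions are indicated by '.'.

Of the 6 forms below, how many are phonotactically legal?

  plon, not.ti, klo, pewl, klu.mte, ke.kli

0

plon — violates constraint (c): syllable 1 coda contains /n/ → phonotactically illegal
not.ti — violates constraint (b): adjacent identical consonants /tt/ → phonotactically illegal
klo — violates constraint (e): contains banned sequence /kl/ → phonotactically illegal
pewl — violates constraint (f): syllable 1 coda /wl/ has 2 consonants (> 1) → phonotactically illegal
klu.mte — violates constraint (e): contains banned sequence /kl/ → phonotactically illegal
ke.kli — violates constraint (e): contains banned sequence /kl/ → phonotactically illegal
No form is phonotactically legal → 0.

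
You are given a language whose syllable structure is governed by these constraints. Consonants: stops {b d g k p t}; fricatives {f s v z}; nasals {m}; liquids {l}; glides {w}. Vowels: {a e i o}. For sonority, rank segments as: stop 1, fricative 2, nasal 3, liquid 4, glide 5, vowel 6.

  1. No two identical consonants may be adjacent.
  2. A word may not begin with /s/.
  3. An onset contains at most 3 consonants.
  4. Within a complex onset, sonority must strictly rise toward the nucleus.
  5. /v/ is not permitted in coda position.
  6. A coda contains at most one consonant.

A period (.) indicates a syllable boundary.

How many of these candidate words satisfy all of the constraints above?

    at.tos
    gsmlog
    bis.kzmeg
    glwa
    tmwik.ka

2

at.tos — violates constraint 1: adjacent identical consonants /tt/ → illicit
gsmlog — violates constraint 3: syllable 1 onset /gsml/ has 4 consonants (> 3) → illicit
bis.kzmeg — σ1 onset /b/, coda /s/ ok; σ2 onset /kzm/ (1→2→3 rises), coda /g/ ok → licit
glwa — σ1 onset /glw/ (1→4→5 rises), coda /∅/ ok → licit
tmwik.ka — violates constraint 1: adjacent identical consonants /kk/ → illicit
Licit: bis.kzmeg, glwa → 2.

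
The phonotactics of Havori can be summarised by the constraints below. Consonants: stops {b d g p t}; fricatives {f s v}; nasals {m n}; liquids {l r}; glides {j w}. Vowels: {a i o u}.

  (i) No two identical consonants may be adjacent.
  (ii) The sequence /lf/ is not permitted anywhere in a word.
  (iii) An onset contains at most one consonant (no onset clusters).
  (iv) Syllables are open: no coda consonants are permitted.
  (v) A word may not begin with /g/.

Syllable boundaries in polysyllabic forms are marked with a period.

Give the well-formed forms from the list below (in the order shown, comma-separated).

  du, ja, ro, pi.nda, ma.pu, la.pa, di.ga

du, ja, ro, ma.pu, la.pa, di.ga

du — σ1 onset /d/, coda /∅/ ok → well-formed
ja — σ1 onset /j/, coda /∅/ ok → well-formed
ro — σ1 onset /r/, coda /∅/ ok → well-formed
pi.nda — violates constraint (iii): syllable 2 onset /nd/ has 2 consonants (> 1) → ill-formed
ma.pu — σ1 onset /m/, coda /∅/ ok; σ2 onset /p/, coda /∅/ ok → well-formed
la.pa — σ1 onset /l/, coda /∅/ ok; σ2 onset /p/, coda /∅/ ok → well-formed
di.ga — σ1 onset /d/, coda /∅/ ok; σ2 onset /g/, coda /∅/ ok → well-formed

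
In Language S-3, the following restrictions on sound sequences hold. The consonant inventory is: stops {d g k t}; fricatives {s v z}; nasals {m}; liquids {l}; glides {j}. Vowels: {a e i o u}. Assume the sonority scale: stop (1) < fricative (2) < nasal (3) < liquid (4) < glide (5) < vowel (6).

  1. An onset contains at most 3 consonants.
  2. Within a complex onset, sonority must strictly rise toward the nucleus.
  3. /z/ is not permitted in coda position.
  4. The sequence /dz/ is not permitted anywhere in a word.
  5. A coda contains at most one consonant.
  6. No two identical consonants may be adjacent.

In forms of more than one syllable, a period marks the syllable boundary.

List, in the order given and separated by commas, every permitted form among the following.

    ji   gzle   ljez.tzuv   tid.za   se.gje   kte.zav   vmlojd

ji — σ1 onset /j/, coda /∅/ ok → permitted
gzle — σ1 onset /gzl/ (1→2→4 rises), coda /∅/ ok → permitted
ljez.tzuv — violates constraint 3: syllable 1 coda contains /z/ → not permitted
tid.za — violates constraint 4: contains banned sequence /dz/ → not permitted
se.gje — σ1 onset /s/, coda /∅/ ok; σ2 onset /gj/ (1→5 rises), coda /∅/ ok → permitted
kte.zav — violates constraint 2: syllable 1 onset /kt/: /k/ (stop, 1) → /t/ (stop, 1) does not rise → not permitted
vmlojd — violates constraint 5: syllable 1 coda /jd/ has 2 consonants (> 1) → not permitted

ji, gzle, se.gje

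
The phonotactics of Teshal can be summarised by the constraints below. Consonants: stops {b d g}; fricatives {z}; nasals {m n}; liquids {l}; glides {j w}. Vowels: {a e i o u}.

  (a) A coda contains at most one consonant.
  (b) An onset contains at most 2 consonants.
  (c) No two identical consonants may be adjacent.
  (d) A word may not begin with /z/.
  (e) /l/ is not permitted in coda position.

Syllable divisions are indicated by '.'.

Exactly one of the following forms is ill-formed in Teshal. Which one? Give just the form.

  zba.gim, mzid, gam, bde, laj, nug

zba.gim

zba.gim — violates constraint (d): word begins with /z/ → ill-formed
mzid — σ1 onset /mz/ (2C), coda /d/ ok → well-formed
gam — σ1 onset /g/, coda /m/ ok → well-formed
bde — σ1 onset /bd/ (2C), coda /∅/ ok → well-formed
laj — σ1 onset /l/, coda /j/ ok → well-formed
nug — σ1 onset /n/, coda /g/ ok → well-formed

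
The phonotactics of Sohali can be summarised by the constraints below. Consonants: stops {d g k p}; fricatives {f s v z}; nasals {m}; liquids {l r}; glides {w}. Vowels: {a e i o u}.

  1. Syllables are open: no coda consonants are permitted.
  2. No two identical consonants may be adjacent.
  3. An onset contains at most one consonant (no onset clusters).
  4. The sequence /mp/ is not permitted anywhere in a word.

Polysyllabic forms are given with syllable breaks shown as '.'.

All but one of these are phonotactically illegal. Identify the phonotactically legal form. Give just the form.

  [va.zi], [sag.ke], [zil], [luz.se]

[va.zi]

[va.zi] — σ1 onset /v/, coda /∅/ ok; σ2 onset /z/, coda /∅/ ok → phonotactically legal
[sag.ke] — violates constraint 1: syllable 1 coda /g/ has 1 consonant (> 0) → phonotactically illegal
[zil] — violates constraint 1: syllable 1 coda /l/ has 1 consonant (> 0) → phonotactically illegal
[luz.se] — violates constraint 1: syllable 1 coda /z/ has 1 consonant (> 0) → phonotactically illegal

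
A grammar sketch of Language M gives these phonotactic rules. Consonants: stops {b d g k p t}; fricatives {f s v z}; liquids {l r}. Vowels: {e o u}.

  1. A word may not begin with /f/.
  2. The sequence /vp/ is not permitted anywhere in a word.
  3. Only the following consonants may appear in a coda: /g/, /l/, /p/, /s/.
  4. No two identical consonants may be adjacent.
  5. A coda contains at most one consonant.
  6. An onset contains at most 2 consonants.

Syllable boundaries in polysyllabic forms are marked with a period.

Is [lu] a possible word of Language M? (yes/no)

yes

[lu] — σ1 onset /l/, coda /∅/ ok → phonotactically legal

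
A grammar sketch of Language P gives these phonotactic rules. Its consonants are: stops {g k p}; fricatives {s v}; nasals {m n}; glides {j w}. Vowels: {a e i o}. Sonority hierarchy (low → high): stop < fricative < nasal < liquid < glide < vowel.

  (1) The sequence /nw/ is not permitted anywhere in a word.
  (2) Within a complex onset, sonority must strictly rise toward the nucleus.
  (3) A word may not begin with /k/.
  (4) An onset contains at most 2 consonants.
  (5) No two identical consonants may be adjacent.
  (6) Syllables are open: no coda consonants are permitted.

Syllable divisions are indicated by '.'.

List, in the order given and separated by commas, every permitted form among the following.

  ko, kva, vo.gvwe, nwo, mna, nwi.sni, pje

pje

ko — violates constraint 3: word begins with /k/ → not permitted
kva — violates constraint 3: word begins with /k/ → not permitted
vo.gvwe — violates constraint 4: syllable 2 onset /gvw/ has 3 consonants (> 2) → not permitted
nwo — violates constraint 1: contains banned sequence /nw/ → not permitted
mna — violates constraint 2: syllable 1 onset /mn/: /m/ (nasal, 3) → /n/ (nasal, 3) does not rise → not permitted
nwi.sni — violates constraint 1: contains banned sequence /nw/ → not permitted
pje — σ1 onset /pj/ (1→5 rises), coda /∅/ ok → permitted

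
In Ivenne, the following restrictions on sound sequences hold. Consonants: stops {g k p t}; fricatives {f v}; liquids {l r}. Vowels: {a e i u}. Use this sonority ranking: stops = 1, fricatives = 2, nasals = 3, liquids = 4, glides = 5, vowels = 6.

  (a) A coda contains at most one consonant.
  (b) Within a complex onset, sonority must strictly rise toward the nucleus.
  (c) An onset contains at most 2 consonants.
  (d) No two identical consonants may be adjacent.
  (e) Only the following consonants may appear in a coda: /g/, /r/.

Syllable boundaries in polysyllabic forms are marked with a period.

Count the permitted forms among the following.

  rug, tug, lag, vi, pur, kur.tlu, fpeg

6

rug — σ1 onset /r/, coda /g/ ok → permitted
tug — σ1 onset /t/, coda /g/ ok → permitted
lag — σ1 onset /l/, coda /g/ ok → permitted
vi — σ1 onset /v/, coda /∅/ ok → permitted
pur — σ1 onset /p/, coda /r/ ok → permitted
kur.tlu — σ1 onset /k/, coda /r/ ok; σ2 onset /tl/ (1→4 rises), coda /∅/ ok → permitted
fpeg — violates constraint (b): syllable 1 onset /fp/: /f/ (fricative, 2) → /p/ (stop, 1) does not rise → not permitted
Permitted: rug, tug, lag, vi, pur, kur.tlu → 6.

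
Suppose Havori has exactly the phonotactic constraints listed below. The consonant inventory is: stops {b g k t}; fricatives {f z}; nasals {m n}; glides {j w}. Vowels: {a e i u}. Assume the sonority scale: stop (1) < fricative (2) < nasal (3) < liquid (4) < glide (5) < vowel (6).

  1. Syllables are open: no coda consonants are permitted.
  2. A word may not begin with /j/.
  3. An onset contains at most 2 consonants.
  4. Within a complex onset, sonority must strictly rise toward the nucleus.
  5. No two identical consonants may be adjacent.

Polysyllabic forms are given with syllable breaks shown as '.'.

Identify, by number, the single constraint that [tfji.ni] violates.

[tfji.ni]: syllable 1 onset /tfj/ has 3 consonants (> 2).
This is a violation of constraint 3: "An onset contains at most 2 consonants."
The remaining constraints (1, 2, 4, 5) are satisfied.

3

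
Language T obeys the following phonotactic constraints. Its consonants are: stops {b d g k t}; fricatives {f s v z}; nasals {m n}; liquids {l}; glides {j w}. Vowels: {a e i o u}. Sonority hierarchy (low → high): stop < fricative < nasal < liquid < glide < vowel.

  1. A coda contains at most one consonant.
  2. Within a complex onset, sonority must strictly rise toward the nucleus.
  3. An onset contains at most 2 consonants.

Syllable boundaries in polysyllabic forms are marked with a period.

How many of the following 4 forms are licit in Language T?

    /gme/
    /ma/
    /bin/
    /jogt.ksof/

/gme/ — σ1 onset /gm/ (1→3 rises), coda /∅/ ok → licit
/ma/ — σ1 onset /m/, coda /∅/ ok → licit
/bin/ — σ1 onset /b/, coda /n/ ok → licit
/jogt.ksof/ — violates constraint 1: syllable 1 coda /gt/ has 2 consonants (> 1) → illicit
Licit: /gme/, /ma/, /bin/ → 3.

3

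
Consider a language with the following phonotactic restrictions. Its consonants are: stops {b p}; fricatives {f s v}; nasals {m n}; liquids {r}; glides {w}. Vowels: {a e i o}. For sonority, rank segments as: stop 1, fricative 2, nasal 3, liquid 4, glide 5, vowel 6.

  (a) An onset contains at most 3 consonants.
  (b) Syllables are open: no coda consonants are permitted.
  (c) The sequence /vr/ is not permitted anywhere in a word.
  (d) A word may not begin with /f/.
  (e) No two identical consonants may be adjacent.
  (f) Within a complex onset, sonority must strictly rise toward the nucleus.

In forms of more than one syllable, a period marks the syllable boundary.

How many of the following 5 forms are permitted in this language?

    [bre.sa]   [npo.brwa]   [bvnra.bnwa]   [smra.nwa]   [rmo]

2

[bre.sa] — σ1 onset /br/ (1→4 rises), coda /∅/ ok; σ2 onset /s/, coda /∅/ ok → permitted
[npo.brwa] — violates constraint (f): syllable 1 onset /np/: /n/ (nasal, 3) → /p/ (stop, 1) does not rise → not permitted
[bvnra.bnwa] — violates constraint (a): syllable 1 onset /bvnr/ has 4 consonants (> 3) → not permitted
[smra.nwa] — σ1 onset /smr/ (2→3→4 rises), coda /∅/ ok; σ2 onset /nw/ (3→5 rises), coda /∅/ ok → permitted
[rmo] — violates constraint (f): syllable 1 onset /rm/: /r/ (liquid, 4) → /m/ (nasal, 3) does not rise → not permitted
Permitted: [bre.sa], [smra.nwa] → 2.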